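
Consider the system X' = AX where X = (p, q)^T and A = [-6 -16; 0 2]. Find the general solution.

Coefficient matrix A = [[-6, -16], [0, 2]].
Characteristic polynomial det(A - λI) = λ^2 + 4λ - 12 = 0.
Eigenvalues λ = -6, 2.
For λ=-6: (A-λI) row 1 is [0, -16], so an eigenvector is (1, 0).
For λ=2: (A-λI) row 1 is [-8, -16], so an eigenvector is (2, -1).
General solution: C_1e^(-6t)(1,0) + C_2e^(2t)(2,-1).

p(t) = C_1e^(-6t) + 2C_2e^(2t), q(t) = -C_2e^(2t)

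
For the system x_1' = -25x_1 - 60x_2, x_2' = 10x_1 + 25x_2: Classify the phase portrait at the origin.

saddle

A = [[-25,-60],[10,25]]; det(A-λI) = λ^2 - 25.
λ = -5, 5: opposite signs.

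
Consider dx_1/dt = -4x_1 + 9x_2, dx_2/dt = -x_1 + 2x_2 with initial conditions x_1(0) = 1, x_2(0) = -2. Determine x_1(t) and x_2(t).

x_1(t) = -21te^(-t) + e^(-t), x_2(t) = -7te^(-t) - 2e^(-t)

Coefficient matrix A = [[-4, 9], [-1, 2]].
Characteristic polynomial det(A - λI) = λ^2 + 2λ + 1 = 0.
Single eigenvalue λ = -1 with algebraic multiplicity 2.
Eigenvector v = (3,1); generalized eigenvector w with (A-λI)w=v is (-1,0).
General solution: e^(-t)[K_1·v + K_2·(t·v + w)].
Applying x_1(0)=1, x_2(0)=-2 gives K_1=-2, K_2=-7.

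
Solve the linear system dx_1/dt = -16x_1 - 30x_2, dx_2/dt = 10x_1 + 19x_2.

x_1(t) = 2C_1e^(-t) - 3C_2e^(4t), x_2(t) = -C_1e^(-t) + 2C_2e^(4t)

Coefficient matrix A = [[-16, -30], [10, 19]].
Characteristic polynomial det(A - λI) = λ^2 - 3λ - 4 = 0.
Eigenvalues λ = -1, 4.
For λ=-1: (A-λI) row 1 is [-15, -30], so an eigenvector is (2, -1).
For λ=4: (A-λI) row 1 is [-20, -30], so an eigenvector is (-3, 2).
General solution: C_1e^(-t)(2,-1) + C_2e^(4t)(-3,2).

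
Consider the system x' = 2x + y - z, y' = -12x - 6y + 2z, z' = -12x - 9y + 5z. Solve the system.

x(t) = c_1e^(2t) - c_3e^(3t), y(t) = -2c_1e^(2t) + c_2e^(-4t) + 2c_3e^(3t), z(t) = -2c_1e^(2t) + c_2e^(-4t) + 3c_3e^(3t)

Coefficient matrix A = [[2, 1, -1], [-12, -6, 2], [-12, -9, 5]].
det(A - λI) = 0 gives eigenvalues λ = 2, -4, 3.
For λ=2: eigenvector (1,-2,-2).
For λ=-4: eigenvector (0,1,1).
For λ=3: eigenvector (-1,2,3).
General solution: c_1e^(2t)(1,-2,-2) + c_2e^(-4t)(0,1,1) + c_3e^(3t)(-1,2,3).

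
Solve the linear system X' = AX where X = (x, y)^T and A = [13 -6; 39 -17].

Coefficient matrix A = [[13, -6], [39, -17]].
Characteristic polynomial det(A - λI) = λ^2 + 4λ + 13 = 0.
Eigenvalues λ = -2 ± 3i (complex conjugate pair).
For λ=-2+3i: an eigenvector is (1,2) - i(1,3) = (1 - i, 2 - 3i).
A real fundamental pair from Re and Im of e^((-2+3i)t)v: X_1 = e^(-2t)(cos(3t)·(1,2) + sin(3t)·(1,3)), X_2 = e^(-2t)(sin(3t)·(1,2) - cos(3t)·(1,3)).
General solution: K_1X_1 + K_2X_2.

x(t) = K_1e^(-2t)sin(3t) + K_1e^(-2t)cos(3t) + K_2e^(-2t)sin(3t) - K_2e^(-2t)cos(3t), y(t) = 3K_1e^(-2t)sin(3t) + 2K_1e^(-2t)cos(3t) + 2K_2e^(-2t)sin(3t) - 3K_2e^(-2t)cos(3t)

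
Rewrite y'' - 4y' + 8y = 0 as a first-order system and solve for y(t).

Let x_1 = y, x_2 = y'. Then x_1' = x_2 and x_2' = -8x_1 + 4x_2.
A = [[0,1],[-8,4]]; det(A-λI) = λ^2 - 4λ + 8.
Eigenvalues λ = 2 ± 2i.

y(t) = c_1e^(2t)cos(2t) + c_2e^(2t)sin(2t)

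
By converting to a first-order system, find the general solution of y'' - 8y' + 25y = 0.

Let x_1 = y, x_2 = y'. Then x_1' = x_2 and x_2' = -25x_1 + 8x_2.
A = [[0,1],[-25,8]]; det(A-λI) = λ^2 - 8λ + 25.
Eigenvalues λ = 4 ± 3i.

y(t) = K_1e^(4t)cos(3t) + K_2e^(4t)sin(3t)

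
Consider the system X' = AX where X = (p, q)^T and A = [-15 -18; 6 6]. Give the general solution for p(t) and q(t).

p(t) = 3C_1e^(-3t) - 2C_2e^(-6t), q(t) = -2C_1e^(-3t) + C_2e^(-6t)

Coefficient matrix A = [[-15, -18], [6, 6]].
Characteristic polynomial det(A - λI) = λ^2 + 9λ + 18 = 0.
Eigenvalues λ = -3, -6.
For λ=-3: (A-λI) row 1 is [-12, -18], so an eigenvector is (3, -2).
For λ=-6: (A-λI) row 1 is [-9, -18], so an eigenvector is (-2, 1).
General solution: C_1e^(-3t)(3,-2) + C_2e^(-6t)(-2,1).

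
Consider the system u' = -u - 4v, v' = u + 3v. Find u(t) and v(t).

u(t) = 2C_1e^(t) + 2C_2te^(t) + 3C_2e^(t), v(t) = -C_1e^(t) - C_2te^(t) - 2C_2e^(t)

Coefficient matrix A = [[-1, -4], [1, 3]].
Characteristic polynomial det(A - λI) = λ^2 - 2λ + 1 = 0.
Single eigenvalue λ = 1 with algebraic multiplicity 2.
Eigenvector v = (2,-1); generalized eigenvector w with (A-λI)w=v is (3,-2).
General solution: e^(t)[C_1·v + C_2·(t·v + w)].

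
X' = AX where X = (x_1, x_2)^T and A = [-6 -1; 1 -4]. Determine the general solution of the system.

x_1(t) = -C_1e^(-5t) - C_2te^(-5t) + 2C_2e^(-5t), x_2(t) = C_1e^(-5t) + C_2te^(-5t) - C_2e^(-5t)

Coefficient matrix A = [[-6, -1], [1, -4]].
Characteristic polynomial det(A - λI) = λ^2 + 10λ + 25 = 0.
Single eigenvalue λ = -5 with algebraic multiplicity 2.
Eigenvector v = (-1,1); generalized eigenvector w with (A-λI)w=v is (2,-1).
General solution: e^(-5t)[C_1·v + C_2·(t·v + w)].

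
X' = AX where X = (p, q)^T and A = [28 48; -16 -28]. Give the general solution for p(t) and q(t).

p(t) = 3c_1e^(-4t) - 2c_2e^(4t), q(t) = -2c_1e^(-4t) + c_2e^(4t)

Coefficient matrix A = [[28, 48], [-16, -28]].
Characteristic polynomial det(A - λI) = λ^2 - 16 = 0.
Eigenvalues λ = -4, 4.
For λ=-4: (A-λI) row 1 is [32, 48], so an eigenvector is (3, -2).
For λ=4: (A-λI) row 1 is [24, 48], so an eigenvector is (-2, 1).
General solution: c_1e^(-4t)(3,-2) + c_2e^(4t)(-2,1).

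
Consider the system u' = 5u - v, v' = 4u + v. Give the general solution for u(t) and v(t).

u(t) = -c_1e^(3t) - c_2te^(3t) - c_2e^(3t), v(t) = -2c_1e^(3t) - 2c_2te^(3t) - c_2e^(3t)

Coefficient matrix A = [[5, -1], [4, 1]].
Characteristic polynomial det(A - λI) = λ^2 - 6λ + 9 = 0.
Single eigenvalue λ = 3 with algebraic multiplicity 2.
Eigenvector v = (-1,-2); generalized eigenvector w with (A-λI)w=v is (-1,-1).
General solution: e^(3t)[c_1·v + c_2·(t·v + w)].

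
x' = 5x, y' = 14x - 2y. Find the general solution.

Coefficient matrix A = [[5, 0], [14, -2]].
Characteristic polynomial det(A - λI) = λ^2 - 3λ - 10 = 0.
Eigenvalues λ = -2, 5.
For λ=-2: (A-λI) row 1 is [7, 0], so an eigenvector is (0, -1).
For λ=5: (A-λI) row 2 is [14, -7], so an eigenvector is (1, 2).
General solution: c_1e^(-2t)(0,-1) + c_2e^(5t)(1,2).

x(t) = c_2e^(5t), y(t) = -c_1e^(-2t) + 2c_2e^(5t)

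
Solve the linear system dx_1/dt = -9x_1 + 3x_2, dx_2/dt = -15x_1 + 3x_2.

Coefficient matrix A = [[-9, 3], [-15, 3]].
Characteristic polynomial det(A - λI) = λ^2 + 6λ + 18 = 0.
Eigenvalues λ = -3 ± 3i (complex conjugate pair).
For λ=-3+3i: an eigenvector is (-1,-2) - i(0,1) = (-1, -2 - i).
A real fundamental pair from Re and Im of e^((-3+3i)t)v: X_1 = e^(-3t)(cos(3t)·(-1,-2) + sin(3t)·(0,1)), X_2 = e^(-3t)(sin(3t)·(-1,-2) - cos(3t)·(0,1)).
General solution: K_1X_1 + K_2X_2.

x_1(t) = -K_1e^(-3t)cos(3t) - K_2e^(-3t)sin(3t), x_2(t) = K_1e^(-3t)sin(3t) - 2K_1e^(-3t)cos(3t) - 2K_2e^(-3t)sin(3t) - K_2e^(-3t)cos(3t)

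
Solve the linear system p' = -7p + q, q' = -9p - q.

Coefficient matrix A = [[-7, 1], [-9, -1]].
Characteristic polynomial det(A - λI) = λ^2 + 8λ + 16 = 0.
Single eigenvalue λ = -4 with algebraic multiplicity 2.
Eigenvector v = (-1,-3); generalized eigenvector w with (A-λI)w=v is (1,2).
General solution: e^(-4t)[C_1·v + C_2·(t·v + w)].

p(t) = -C_1e^(-4t) - C_2te^(-4t) + C_2e^(-4t), q(t) = -3C_1e^(-4t) - 3C_2te^(-4t) + 2C_2e^(-4t)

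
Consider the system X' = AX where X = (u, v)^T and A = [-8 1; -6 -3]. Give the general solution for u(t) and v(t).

u(t) = -K_1e^(-5t) + K_2e^(-6t), v(t) = -3K_1e^(-5t) + 2K_2e^(-6t)

Coefficient matrix A = [[-8, 1], [-6, -3]].
Characteristic polynomial det(A - λI) = λ^2 + 11λ + 30 = 0.
Eigenvalues λ = -5, -6.
For λ=-5: (A-λI) row 1 is [-3, 1], so an eigenvector is (-1, -3).
For λ=-6: (A-λI) row 1 is [-2, 1], so an eigenvector is (1, 2).
General solution: K_1e^(-5t)(-1,-3) + K_2e^(-6t)(1,2).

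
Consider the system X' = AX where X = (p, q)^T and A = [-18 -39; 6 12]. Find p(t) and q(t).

Coefficient matrix A = [[-18, -39], [6, 12]].
Characteristic polynomial det(A - λI) = λ^2 + 6λ + 18 = 0.
Eigenvalues λ = -3 ± 3i (complex conjugate pair).
For λ=-3+3i: an eigenvector is (3,-1) - i(-2,1) = (3 + 2i, -1 - i).
A real fundamental pair from Re and Im of e^((-3+3i)t)v: X_1 = e^(-3t)(cos(3t)·(3,-1) + sin(3t)·(-2,1)), X_2 = e^(-3t)(sin(3t)·(3,-1) - cos(3t)·(-2,1)).
General solution: C_1X_1 + C_2X_2.

p(t) = -2C_1e^(-3t)sin(3t) + 3C_1e^(-3t)cos(3t) + 3C_2e^(-3t)sin(3t) + 2C_2e^(-3t)cos(3t), q(t) = C_1e^(-3t)sin(3t) - C_1e^(-3t)cos(3t) - C_2e^(-3t)sin(3t) - C_2e^(-3t)cos(3t)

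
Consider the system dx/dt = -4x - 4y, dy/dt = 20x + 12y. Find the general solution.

Coefficient matrix A = [[-4, -4], [20, 12]].
Characteristic polynomial det(A - λI) = λ^2 - 8λ + 32 = 0.
Eigenvalues λ = 4 ± 4i (complex conjugate pair).
For λ=4+4i: an eigenvector is (1,-2) - i(0,1) = (1, -2 - i).
A real fundamental pair from Re and Im of e^((4+4i)t)v: X_1 = e^(4t)(cos(4t)·(1,-2) + sin(4t)·(0,1)), X_2 = e^(4t)(sin(4t)·(1,-2) - cos(4t)·(0,1)).
General solution: K_1X_1 + K_2X_2.

x(t) = K_1e^(4t)cos(4t) + K_2e^(4t)sin(4t), y(t) = K_1e^(4t)sin(4t) - 2K_1e^(4t)cos(4t) - 2K_2e^(4t)sin(4t) - K_2e^(4t)cos(4t)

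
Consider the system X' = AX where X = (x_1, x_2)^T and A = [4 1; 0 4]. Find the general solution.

x_1(t) = c_1e^(4t) + c_2te^(4t) + 3c_2e^(4t), x_2(t) = c_2e^(4t)

Coefficient matrix A = [[4, 1], [0, 4]].
Characteristic polynomial det(A - λI) = λ^2 - 8λ + 16 = 0.
Single eigenvalue λ = 4 with algebraic multiplicity 2.
Eigenvector v = (1,0); generalized eigenvector w with (A-λI)w=v is (3,1).
General solution: e^(4t)[c_1·v + c_2·(t·v + w)].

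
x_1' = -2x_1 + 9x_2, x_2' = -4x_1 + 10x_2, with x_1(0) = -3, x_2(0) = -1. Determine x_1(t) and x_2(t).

Coefficient matrix A = [[-2, 9], [-4, 10]].
Characteristic polynomial det(A - λI) = λ^2 - 8λ + 16 = 0.
Single eigenvalue λ = 4 with algebraic multiplicity 2.
Eigenvector v = (3,2); generalized eigenvector w with (A-λI)w=v is (-2,-1).
General solution: e^(4t)[C_1·v + C_2·(t·v + w)].
Applying x_1(0)=-3, x_2(0)=-1 gives C_1=1, C_2=3.

x_1(t) = 9te^(4t) - 3e^(4t), x_2(t) = 6te^(4t) - e^(4t)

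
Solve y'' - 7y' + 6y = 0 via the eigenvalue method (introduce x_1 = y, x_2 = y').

y(t) = c_1e^(t) + c_2e^(6t)

Let x_1 = y, x_2 = y'. Then x_1' = x_2 and x_2' = -6x_1 + 7x_2.
A = [[0,1],[-6,7]]; det(A-λI) = λ^2 - 7λ + 6.
Eigenvalues λ = 1, 6 with eigenvectors (1,1), (1,6).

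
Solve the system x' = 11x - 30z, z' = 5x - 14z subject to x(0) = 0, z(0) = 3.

x(t) = -18e^(t) + 18e^(-4t), z(t) = -6e^(t) + 9e^(-4t)

Coefficient matrix A = [[11, -30], [5, -14]].
Characteristic polynomial det(A - λI) = λ^2 + 3λ - 4 = 0.
Eigenvalues λ = 1, -4.
For λ=1: (A-λI) row 1 is [10, -30], so an eigenvector is (3, 1).
For λ=-4: (A-λI) row 1 is [15, -30], so an eigenvector is (-2, -1).
General solution: K_1e^(t)(3,1) + K_2e^(-4t)(-2,-1).
Applying x(0)=0, z(0)=3 gives K_1=-6, K_2=-9.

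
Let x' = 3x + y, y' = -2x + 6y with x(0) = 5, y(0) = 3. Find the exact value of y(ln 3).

-405

A = [[3,1],[-2,6]]; eigenvalues λ = 5, 4.
Eigenvectors: (-1,-2) for λ=5, (-1,-1) for λ=4.
From the initial condition, c_1 = 2, c_2 = -7.
y(ln 3) = (2)(3^5)(-2) + (-7)(3^4)(-1) = -405.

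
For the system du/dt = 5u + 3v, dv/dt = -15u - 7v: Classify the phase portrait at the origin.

stable spiral

A = [[5,3],[-15,-7]]; det(A-λI) = λ^2 + 2λ + 10.
λ = -1 ± 3i: negative real part.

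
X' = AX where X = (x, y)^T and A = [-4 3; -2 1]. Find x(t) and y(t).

x(t) = K_1e^(-t) - 3K_2e^(-2t), y(t) = K_1e^(-t) - 2K_2e^(-2t)

Coefficient matrix A = [[-4, 3], [-2, 1]].
Characteristic polynomial det(A - λI) = λ^2 + 3λ + 2 = 0.
Eigenvalues λ = -1, -2.
For λ=-1: (A-λI) row 1 is [-3, 3], so an eigenvector is (1, 1).
For λ=-2: (A-λI) row 1 is [-2, 3], so an eigenvector is (-3, -2).
General solution: K_1e^(-t)(1,1) + K_2e^(-2t)(-3,-2).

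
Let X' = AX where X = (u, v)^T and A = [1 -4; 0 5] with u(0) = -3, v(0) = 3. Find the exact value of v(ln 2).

A = [[1,-4],[0,5]]; eigenvalues λ = 5, 1.
Eigenvectors: (-1,1) for λ=5, (-1,0) for λ=1.
From the initial condition, c_1 = 3, c_2 = 0.
v(ln 2) = (3)(2^5)(1) + (0)(2^1)(0) = 96.

96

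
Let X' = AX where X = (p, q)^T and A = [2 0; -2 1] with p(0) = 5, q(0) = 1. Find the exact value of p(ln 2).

A = [[2,0],[-2,1]]; eigenvalues λ = 1, 2.
Eigenvectors: (0,1) for λ=1, (1,-2) for λ=2.
From the initial condition, c_1 = 11, c_2 = 5.
p(ln 2) = (11)(2^1)(0) + (5)(2^2)(1) = 20.

20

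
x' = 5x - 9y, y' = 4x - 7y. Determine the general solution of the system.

Coefficient matrix A = [[5, -9], [4, -7]].
Characteristic polynomial det(A - λI) = λ^2 + 2λ + 1 = 0.
Single eigenvalue λ = -1 with algebraic multiplicity 2.
Eigenvector v = (3,2); generalized eigenvector w with (A-λI)w=v is (-1,-1).
General solution: e^(-t)[K_1·v + K_2·(t·v + w)].

x(t) = 3K_1e^(-t) + 3K_2te^(-t) - K_2e^(-t), y(t) = 2K_1e^(-t) + 2K_2te^(-t) - K_2e^(-t)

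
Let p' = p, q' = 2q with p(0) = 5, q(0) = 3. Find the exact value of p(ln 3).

A = [[1,0],[0,2]]; eigenvalues λ = 2, 1.
Eigenvectors: (0,-1) for λ=2, (1,0) for λ=1.
From the initial condition, c_1 = -3, c_2 = 5.
p(ln 3) = (-3)(3^2)(0) + (5)(3^1)(1) = 15.

15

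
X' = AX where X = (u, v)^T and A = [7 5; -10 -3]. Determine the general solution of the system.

Coefficient matrix A = [[7, 5], [-10, -3]].
Characteristic polynomial det(A - λI) = λ^2 - 4λ + 29 = 0.
Eigenvalues λ = 2 ± 5i (complex conjugate pair).
For λ=2+5i: an eigenvector is (0,1) - i(1,-1) = (0 - i, 1 + i).
A real fundamental pair from Re and Im of e^((2+5i)t)v: X_1 = e^(2t)(cos(5t)·(0,1) + sin(5t)·(1,-1)), X_2 = e^(2t)(sin(5t)·(0,1) - cos(5t)·(1,-1)).
General solution: K_1X_1 + K_2X_2.

u(t) = K_1e^(2t)sin(5t) - K_2e^(2t)cos(5t), v(t) = -K_1e^(2t)sin(5t) + K_1e^(2t)cos(5t) + K_2e^(2t)sin(5t) + K_2e^(2t)cos(5t)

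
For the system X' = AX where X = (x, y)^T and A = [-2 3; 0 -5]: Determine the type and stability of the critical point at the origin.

stable node

A = [[-2,3],[0,-5]]; det(A-λI) = λ^2 + 7λ + 10.
λ = -5, -2: both negative.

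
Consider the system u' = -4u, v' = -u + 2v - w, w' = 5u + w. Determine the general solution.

u(t) = K_1e^(-4t), v(t) = K_2e^(t) - K_3e^(2t), w(t) = -K_1e^(-4t) + K_2e^(t)

Coefficient matrix A = [[-4, 0, 0], [-1, 2, -1], [5, 0, 1]].
det(A - λI) = 0 gives eigenvalues λ = -4, 1, 2.
For λ=-4: eigenvector (1,0,-1).
For λ=1: eigenvector (0,1,1).
For λ=2: eigenvector (0,-1,0).
General solution: K_1e^(-4t)(1,0,-1) + K_2e^(t)(0,1,1) + K_3e^(2t)(0,-1,0).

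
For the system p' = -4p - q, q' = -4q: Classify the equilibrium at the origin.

stable improper node

A = [[-4,-1],[0,-4]]; det(A-λI) = λ^2 + 8λ + 16.
repeated λ = -4 with a single eigenvector.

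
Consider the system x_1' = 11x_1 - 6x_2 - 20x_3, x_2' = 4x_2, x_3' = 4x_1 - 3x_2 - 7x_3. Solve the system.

Coefficient matrix A = [[11, -6, -20], [0, 4, 0], [4, -3, -7]].
det(A - λI) = 0 gives eigenvalues λ = 4, 3, 1.
For λ=4: eigenvector (-2,1,-1).
For λ=3: eigenvector (5,0,2).
For λ=1: eigenvector (2,0,1).
General solution: c_1e^(4t)(-2,1,-1) + c_2e^(3t)(5,0,2) + c_3e^(t)(2,0,1).

x_1(t) = -2c_1e^(4t) + 5c_2e^(3t) + 2c_3e^(t), x_2(t) = c_1e^(4t), x_3(t) = -c_1e^(4t) + 2c_2e^(3t) + c_3e^(t)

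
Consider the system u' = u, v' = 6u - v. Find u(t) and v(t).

u(t) = -C_1e^(t), v(t) = -3C_1e^(t) - C_2e^(-t)

Coefficient matrix A = [[1, 0], [6, -1]].
Characteristic polynomial det(A - λI) = λ^2 - 1 = 0.
Eigenvalues λ = 1, -1.
For λ=1: (A-λI) row 2 is [6, -2], so an eigenvector is (-1, -3).
For λ=-1: (A-λI) row 1 is [2, 0], so an eigenvector is (0, -1).
General solution: C_1e^(t)(-1,-3) + C_2e^(-t)(0,-1).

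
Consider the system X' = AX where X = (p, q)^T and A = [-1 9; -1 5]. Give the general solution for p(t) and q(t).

p(t) = -3c_1e^(2t) - 3c_2te^(2t) + c_2e^(2t), q(t) = -c_1e^(2t) - c_2te^(2t)

Coefficient matrix A = [[-1, 9], [-1, 5]].
Characteristic polynomial det(A - λI) = λ^2 - 4λ + 4 = 0.
Single eigenvalue λ = 2 with algebraic multiplicity 2.
Eigenvector v = (-3,-1); generalized eigenvector w with (A-λI)w=v is (1,0).
General solution: e^(2t)[c_1·v + c_2·(t·v + w)].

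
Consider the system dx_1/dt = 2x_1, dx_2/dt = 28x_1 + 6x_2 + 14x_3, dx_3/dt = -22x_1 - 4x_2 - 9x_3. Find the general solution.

x_1(t) = C_3e^(2t), x_2(t) = -2C_1e^(-t) - 7C_2e^(-2t), x_3(t) = C_1e^(-t) + 4C_2e^(-2t) - 2C_3e^(2t)

Coefficient matrix A = [[2, 0, 0], [28, 6, 14], [-22, -4, -9]].
det(A - λI) = 0 gives eigenvalues λ = -1, -2, 2.
For λ=-1: eigenvector (0,-2,1).
For λ=-2: eigenvector (0,-7,4).
For λ=2: eigenvector (1,0,-2).
General solution: C_1e^(-t)(0,-2,1) + C_2e^(-2t)(0,-7,4) + C_3e^(2t)(1,0,-2).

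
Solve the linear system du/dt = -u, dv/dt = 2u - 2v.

u(t) = -C_1e^(-t), v(t) = -2C_1e^(-t) + C_2e^(-2t)

Coefficient matrix A = [[-1, 0], [2, -2]].
Characteristic polynomial det(A - λI) = λ^2 + 3λ + 2 = 0.
Eigenvalues λ = -1, -2.
For λ=-1: (A-λI) row 2 is [2, -1], so an eigenvector is (-1, -2).
For λ=-2: (A-λI) row 1 is [1, 0], so an eigenvector is (0, 1).
General solution: C_1e^(-t)(-1,-2) + C_2e^(-2t)(0,1).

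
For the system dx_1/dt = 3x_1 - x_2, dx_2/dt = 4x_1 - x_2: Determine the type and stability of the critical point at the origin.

A = [[3,-1],[4,-1]]; det(A-λI) = λ^2 - 2λ + 1.
repeated λ = 1 with a single eigenvector.

unstable improper node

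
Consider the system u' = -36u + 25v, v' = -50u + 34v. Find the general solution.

u(t) = C_1e^(-t)sin(5t) + 2C_1e^(-t)cos(5t) + 2C_2e^(-t)sin(5t) - C_2e^(-t)cos(5t), v(t) = C_1e^(-t)sin(5t) + 3C_1e^(-t)cos(5t) + 3C_2e^(-t)sin(5t) - C_2e^(-t)cos(5t)

Coefficient matrix A = [[-36, 25], [-50, 34]].
Characteristic polynomial det(A - λI) = λ^2 + 2λ + 26 = 0.
Eigenvalues λ = -1 ± 5i (complex conjugate pair).
For λ=-1+5i: an eigenvector is (2,3) - i(1,1) = (2 - i, 3 - i).
A real fundamental pair from Re and Im of e^((-1+5i)t)v: X_1 = e^(-t)(cos(5t)·(2,3) + sin(5t)·(1,1)), X_2 = e^(-t)(sin(5t)·(2,3) - cos(5t)·(1,1)).
General solution: C_1X_1 + C_2X_2.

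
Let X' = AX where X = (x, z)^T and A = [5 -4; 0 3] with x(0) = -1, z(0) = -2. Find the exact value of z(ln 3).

A = [[5,-4],[0,3]]; eigenvalues λ = 5, 3.
Eigenvectors: (1,0) for λ=5, (2,1) for λ=3.
From the initial condition, c_1 = 3, c_2 = -2.
z(ln 3) = (3)(3^5)(0) + (-2)(3^3)(1) = -54.

-54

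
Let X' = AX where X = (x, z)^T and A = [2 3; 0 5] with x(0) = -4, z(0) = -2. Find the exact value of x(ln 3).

A = [[2,3],[0,5]]; eigenvalues λ = 2, 5.
Eigenvectors: (-1,0) for λ=2, (1,1) for λ=5.
From the initial condition, c_1 = 2, c_2 = -2.
x(ln 3) = (2)(3^2)(-1) + (-2)(3^5)(1) = -504.

-504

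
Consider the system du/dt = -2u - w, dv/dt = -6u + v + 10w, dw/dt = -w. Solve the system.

Coefficient matrix A = [[-2, 0, -1], [-6, 1, 10], [0, 0, -1]].
det(A - λI) = 0 gives eigenvalues λ = -2, 1, -1.
For λ=-2: eigenvector (1,2,0).
For λ=1: eigenvector (0,1,0).
For λ=-1: eigenvector (-1,-8,1).
General solution: C_1e^(-2t)(1,2,0) + C_2e^(t)(0,1,0) + C_3e^(-t)(-1,-8,1).

u(t) = C_1e^(-2t) - C_3e^(-t), v(t) = 2C_1e^(-2t) + C_2e^(t) - 8C_3e^(-t), w(t) = C_3e^(-t)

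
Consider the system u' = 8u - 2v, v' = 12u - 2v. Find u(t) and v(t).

Coefficient matrix A = [[8, -2], [12, -2]].
Characteristic polynomial det(A - λI) = λ^2 - 6λ + 8 = 0.
Eigenvalues λ = 4, 2.
For λ=4: (A-λI) row 1 is [4, -2], so an eigenvector is (-1, -2).
For λ=2: (A-λI) row 1 is [6, -2], so an eigenvector is (1, 3).
General solution: C_1e^(4t)(-1,-2) + C_2e^(2t)(1,3).

u(t) = -C_1e^(4t) + C_2e^(2t), v(t) = -2C_1e^(4t) + 3C_2e^(2t)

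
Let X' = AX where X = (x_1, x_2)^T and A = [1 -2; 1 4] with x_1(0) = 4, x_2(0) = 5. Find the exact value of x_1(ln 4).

-608

A = [[1,-2],[1,4]]; eigenvalues λ = 2, 3.
Eigenvectors: (2,-1) for λ=2, (-1,1) for λ=3.
From the initial condition, c_1 = 9, c_2 = 14.
x_1(ln 4) = (9)(4^2)(2) + (14)(4^3)(-1) = -608.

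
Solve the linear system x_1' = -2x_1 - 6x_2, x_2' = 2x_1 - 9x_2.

x_1(t) = -3K_1e^(-6t) - 2K_2e^(-5t), x_2(t) = -2K_1e^(-6t) - K_2e^(-5t)

Coefficient matrix A = [[-2, -6], [2, -9]].
Characteristic polynomial det(A - λI) = λ^2 + 11λ + 30 = 0.
Eigenvalues λ = -6, -5.
For λ=-6: (A-λI) row 1 is [4, -6], so an eigenvector is (-3, -2).
For λ=-5: (A-λI) row 1 is [3, -6], so an eigenvector is (-2, -1).
General solution: K_1e^(-6t)(-3,-2) + K_2e^(-5t)(-2,-1).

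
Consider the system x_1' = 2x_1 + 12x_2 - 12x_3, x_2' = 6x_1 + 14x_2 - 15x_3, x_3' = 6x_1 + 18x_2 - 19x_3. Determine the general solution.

Coefficient matrix A = [[2, 12, -12], [6, 14, -15], [6, 18, -19]].
det(A - λI) = 0 gives eigenvalues λ = -1, -4, 2.
For λ=-1: eigenvector (0,1,1).
For λ=-4: eigenvector (-2,-1,-2).
For λ=2: eigenvector (1,2,2).
General solution: K_1e^(-t)(0,1,1) + K_2e^(-4t)(-2,-1,-2) + K_3e^(2t)(1,2,2).

x_1(t) = -2K_2e^(-4t) + K_3e^(2t), x_2(t) = K_1e^(-t) - K_2e^(-4t) + 2K_3e^(2t), x_3(t) = K_1e^(-t) - 2K_2e^(-4t) + 2K_3e^(2t)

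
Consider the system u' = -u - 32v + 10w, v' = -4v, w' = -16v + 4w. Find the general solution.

Coefficient matrix A = [[-1, -32, 10], [0, -4, 0], [0, -16, 4]].
det(A - λI) = 0 gives eigenvalues λ = -1, -4, 4.
For λ=-1: eigenvector (1,0,0).
For λ=-4: eigenvector (4,1,2).
For λ=4: eigenvector (2,0,1).
General solution: C_1e^(-t)(1,0,0) + C_2e^(-4t)(4,1,2) + C_3e^(4t)(2,0,1).

u(t) = C_1e^(-t) + 4C_2e^(-4t) + 2C_3e^(4t), v(t) = C_2e^(-4t), w(t) = 2C_2e^(-4t) + C_3e^(4t)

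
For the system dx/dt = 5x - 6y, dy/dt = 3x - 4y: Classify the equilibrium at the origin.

A = [[5,-6],[3,-4]]; det(A-λI) = λ^2 - λ - 2.
λ = 2, -1: opposite signs.

saddle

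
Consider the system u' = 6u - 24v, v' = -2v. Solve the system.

u(t) = 3C_1e^(-2t) + C_2e^(6t), v(t) = C_1e^(-2t)

Coefficient matrix A = [[6, -24], [0, -2]].
Characteristic polynomial det(A - λI) = λ^2 - 4λ - 12 = 0.
Eigenvalues λ = -2, 6.
For λ=-2: (A-λI) row 1 is [8, -24], so an eigenvector is (3, 1).
For λ=6: (A-λI) row 1 is [0, -24], so an eigenvector is (1, 0).
General solution: C_1e^(-2t)(3,1) + C_2e^(6t)(1,0).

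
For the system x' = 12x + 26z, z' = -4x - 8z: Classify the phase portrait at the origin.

A = [[12,26],[-4,-8]]; det(A-λI) = λ^2 - 4λ + 8.
λ = 2 ± 2i: positive real part.

unstable spiral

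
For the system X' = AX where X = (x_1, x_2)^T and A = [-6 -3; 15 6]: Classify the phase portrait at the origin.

center

A = [[-6,-3],[15,6]]; det(A-λI) = λ^2 + 9.
λ = 0 ± 3i: zero real part.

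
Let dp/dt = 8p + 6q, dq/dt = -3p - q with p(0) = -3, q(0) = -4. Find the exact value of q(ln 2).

A = [[8,6],[-3,-1]]; eigenvalues λ = 5, 2.
Eigenvectors: (2,-1) for λ=5, (1,-1) for λ=2.
From the initial condition, c_1 = -7, c_2 = 11.
q(ln 2) = (-7)(2^5)(-1) + (11)(2^2)(-1) = 180.

180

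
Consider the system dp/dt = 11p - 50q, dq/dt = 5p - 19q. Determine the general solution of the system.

Coefficient matrix A = [[11, -50], [5, -19]].
Characteristic polynomial det(A - λI) = λ^2 + 8λ + 41 = 0.
Eigenvalues λ = -4 ± 5i (complex conjugate pair).
For λ=-4+5i: an eigenvector is (-1,0) - i(-3,-1) = (-1 + 3i, 0 + i).
A real fundamental pair from Re and Im of e^((-4+5i)t)v: X_1 = e^(-4t)(cos(5t)·(-1,0) + sin(5t)·(-3,-1)), X_2 = e^(-4t)(sin(5t)·(-1,0) - cos(5t)·(-3,-1)).
General solution: C_1X_1 + C_2X_2.

p(t) = -3C_1e^(-4t)sin(5t) - C_1e^(-4t)cos(5t) - C_2e^(-4t)sin(5t) + 3C_2e^(-4t)cos(5t), q(t) = -C_1e^(-4t)sin(5t) + C_2e^(-4t)cos(5t)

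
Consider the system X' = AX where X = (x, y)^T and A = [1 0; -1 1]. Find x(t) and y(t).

Coefficient matrix A = [[1, 0], [-1, 1]].
Characteristic polynomial det(A - λI) = λ^2 - 2λ + 1 = 0.
Single eigenvalue λ = 1 with algebraic multiplicity 2.
Eigenvector v = (0,-1); generalized eigenvector w with (A-λI)w=v is (1,3).
General solution: e^(t)[C_1·v + C_2·(t·v + w)].

x(t) = C_2e^(t), y(t) = -C_1e^(t) - C_2te^(t) + 3C_2e^(t)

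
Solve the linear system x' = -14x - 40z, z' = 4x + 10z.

x(t) = -K_1e^(-2t)sin(4t) - 3K_1e^(-2t)cos(4t) - 3K_2e^(-2t)sin(4t) + K_2e^(-2t)cos(4t), z(t) = K_1e^(-2t)cos(4t) + K_2e^(-2t)sin(4t)

Coefficient matrix A = [[-14, -40], [4, 10]].
Characteristic polynomial det(A - λI) = λ^2 + 4λ + 20 = 0.
Eigenvalues λ = -2 ± 4i (complex conjugate pair).
For λ=-2+4i: an eigenvector is (-3,1) - i(-1,0) = (-3 + i, 1).
A real fundamental pair from Re and Im of e^((-2+4i)t)v: X_1 = e^(-2t)(cos(4t)·(-3,1) + sin(4t)·(-1,0)), X_2 = e^(-2t)(sin(4t)·(-3,1) - cos(4t)·(-1,0)).
General solution: K_1X_1 + K_2X_2.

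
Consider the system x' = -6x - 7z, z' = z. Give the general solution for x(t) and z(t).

x(t) = -C_1e^(t) - C_2e^(-6t), z(t) = C_1e^(t)

Coefficient matrix A = [[-6, -7], [0, 1]].
Characteristic polynomial det(A - λI) = λ^2 + 5λ - 6 = 0.
Eigenvalues λ = 1, -6.
For λ=1: (A-λI) row 1 is [-7, -7], so an eigenvector is (-1, 1).
For λ=-6: (A-λI) row 1 is [0, -7], so an eigenvector is (-1, 0).
General solution: C_1e^(t)(-1,1) + C_2e^(-6t)(-1,0).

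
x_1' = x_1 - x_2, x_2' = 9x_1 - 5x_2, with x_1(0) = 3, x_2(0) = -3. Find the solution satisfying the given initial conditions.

x_1(t) = 12te^(-2t) + 3e^(-2t), x_2(t) = 36te^(-2t) - 3e^(-2t)

Coefficient matrix A = [[1, -1], [9, -5]].
Characteristic polynomial det(A - λI) = λ^2 + 4λ + 4 = 0.
Single eigenvalue λ = -2 with algebraic multiplicity 2.
Eigenvector v = (1,3); generalized eigenvector w with (A-λI)w=v is (1,2).
General solution: e^(-2t)[K_1·v + K_2·(t·v + w)].
Applying x_1(0)=3, x_2(0)=-3 gives K_1=-9, K_2=12.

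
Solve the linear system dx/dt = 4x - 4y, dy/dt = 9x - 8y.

Coefficient matrix A = [[4, -4], [9, -8]].
Characteristic polynomial det(A - λI) = λ^2 + 4λ + 4 = 0.
Single eigenvalue λ = -2 with algebraic multiplicity 2.
Eigenvector v = (-2,-3); generalized eigenvector w with (A-λI)w=v is (1,2).
General solution: e^(-2t)[K_1·v + K_2·(t·v + w)].

x(t) = -2K_1e^(-2t) - 2K_2te^(-2t) + K_2e^(-2t), y(t) = -3K_1e^(-2t) - 3K_2te^(-2t) + 2K_2e^(-2t)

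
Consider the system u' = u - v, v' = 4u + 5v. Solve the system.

u(t) = -c_1e^(3t) - c_2te^(3t) - c_2e^(3t), v(t) = 2c_1e^(3t) + 2c_2te^(3t) + 3c_2e^(3t)

Coefficient matrix A = [[1, -1], [4, 5]].
Characteristic polynomial det(A - λI) = λ^2 - 6λ + 9 = 0.
Single eigenvalue λ = 3 with algebraic multiplicity 2.
Eigenvector v = (-1,2); generalized eigenvector w with (A-λI)w=v is (-1,3).
General solution: e^(3t)[c_1·v + c_2·(t·v + w)].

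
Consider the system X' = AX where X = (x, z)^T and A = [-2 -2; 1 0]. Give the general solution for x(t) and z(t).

Coefficient matrix A = [[-2, -2], [1, 0]].
Characteristic polynomial det(A - λI) = λ^2 + 2λ + 2 = 0.
Eigenvalues λ = -1 ± i (complex conjugate pair).
For λ=-1+i: an eigenvector is (-1,1) - i(-1,0) = (-1 + i, 1).
A real fundamental pair from Re and Im of e^((-1+i)t)v: X_1 = e^(-t)(cos(t)·(-1,1) + sin(t)·(-1,0)), X_2 = e^(-t)(sin(t)·(-1,1) - cos(t)·(-1,0)).
General solution: c_1X_1 + c_2X_2.

x(t) = -c_1e^(-t)sin(t) - c_1e^(-t)cos(t) - c_2e^(-t)sin(t) + c_2e^(-t)cos(t), z(t) = c_1e^(-t)cos(t) + c_2e^(-t)sin(t)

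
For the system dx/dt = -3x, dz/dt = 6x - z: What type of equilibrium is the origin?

A = [[-3,0],[6,-1]]; det(A-λI) = λ^2 + 4λ + 3.
λ = -1, -3: both negative.

stable node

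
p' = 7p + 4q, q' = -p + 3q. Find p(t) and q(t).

Coefficient matrix A = [[7, 4], [-1, 3]].
Characteristic polynomial det(A - λI) = λ^2 - 10λ + 25 = 0.
Single eigenvalue λ = 5 with algebraic multiplicity 2.
Eigenvector v = (2,-1); generalized eigenvector w with (A-λI)w=v is (1,0).
General solution: e^(5t)[C_1·v + C_2·(t·v + w)].

p(t) = 2C_1e^(5t) + 2C_2te^(5t) + C_2e^(5t), q(t) = -C_1e^(5t) - C_2te^(5t)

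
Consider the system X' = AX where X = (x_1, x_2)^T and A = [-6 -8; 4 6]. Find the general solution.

Coefficient matrix A = [[-6, -8], [4, 6]].
Characteristic polynomial det(A - λI) = λ^2 - 4 = 0.
Eigenvalues λ = 2, -2.
For λ=2: (A-λI) row 1 is [-8, -8], so an eigenvector is (1, -1).
For λ=-2: (A-λI) row 1 is [-4, -8], so an eigenvector is (-2, 1).
General solution: c_1e^(2t)(1,-1) + c_2e^(-2t)(-2,1).

x_1(t) = c_1e^(2t) - 2c_2e^(-2t), x_2(t) = -c_1e^(2t) + c_2e^(-2t)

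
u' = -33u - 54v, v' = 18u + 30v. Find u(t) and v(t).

Coefficient matrix A = [[-33, -54], [18, 30]].
Characteristic polynomial det(A - λI) = λ^2 + 3λ - 18 = 0.
Eigenvalues λ = -6, 3.
For λ=-6: (A-λI) row 1 is [-27, -54], so an eigenvector is (2, -1).
For λ=3: (A-λI) row 1 is [-36, -54], so an eigenvector is (-3, 2).
General solution: C_1e^(-6t)(2,-1) + C_2e^(3t)(-3,2).

u(t) = 2C_1e^(-6t) - 3C_2e^(3t), v(t) = -C_1e^(-6t) + 2C_2e^(3t)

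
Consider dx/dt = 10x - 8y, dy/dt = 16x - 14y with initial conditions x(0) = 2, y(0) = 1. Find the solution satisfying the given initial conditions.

Coefficient matrix A = [[10, -8], [16, -14]].
Characteristic polynomial det(A - λI) = λ^2 + 4λ - 12 = 0.
Eigenvalues λ = 2, -6.
For λ=2: (A-λI) row 1 is [8, -8], so an eigenvector is (1, 1).
For λ=-6: (A-λI) row 1 is [16, -8], so an eigenvector is (1, 2).
General solution: C_1e^(2t)(1,1) + C_2e^(-6t)(1,2).
Applying x(0)=2, y(0)=1 gives C_1=3, C_2=-1.

x(t) = 3e^(2t) - e^(-6t), y(t) = 3e^(2t) - 2e^(-6t)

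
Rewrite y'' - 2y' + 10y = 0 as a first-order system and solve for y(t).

y(t) = K_1e^(t)cos(3t) + K_2e^(t)sin(3t)

Let x_1 = y, x_2 = y'. Then x_1' = x_2 and x_2' = -10x_1 + 2x_2.
A = [[0,1],[-10,2]]; det(A-λI) = λ^2 - 2λ + 10.
Eigenvalues λ = 1 ± 3i.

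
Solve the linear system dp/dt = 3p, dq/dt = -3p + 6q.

p(t) = -C_2e^(3t), q(t) = C_1e^(6t) - C_2e^(3t)

Coefficient matrix A = [[3, 0], [-3, 6]].
Characteristic polynomial det(A - λI) = λ^2 - 9λ + 18 = 0.
Eigenvalues λ = 6, 3.
For λ=6: (A-λI) row 1 is [-3, 0], so an eigenvector is (0, 1).
For λ=3: (A-λI) row 2 is [-3, 3], so an eigenvector is (-1, -1).
General solution: C_1e^(6t)(0,1) + C_2e^(3t)(-1,-1).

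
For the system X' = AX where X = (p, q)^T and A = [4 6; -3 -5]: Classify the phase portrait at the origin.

saddle

A = [[4,6],[-3,-5]]; det(A-λI) = λ^2 + λ - 2.
λ = 1, -2: opposite signs.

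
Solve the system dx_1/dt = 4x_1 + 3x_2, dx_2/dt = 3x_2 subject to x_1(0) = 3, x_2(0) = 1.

Coefficient matrix A = [[4, 3], [0, 3]].
Characteristic polynomial det(A - λI) = λ^2 - 7λ + 12 = 0.
Eigenvalues λ = 3, 4.
For λ=3: (A-λI) row 1 is [1, 3], so an eigenvector is (-3, 1).
For λ=4: (A-λI) row 1 is [0, 3], so an eigenvector is (1, 0).
General solution: K_1e^(3t)(-3,1) + K_2e^(4t)(1,0).
Applying x_1(0)=3, x_2(0)=1 gives K_1=1, K_2=6.

x_1(t) = 6e^(4t) - 3e^(3t), x_2(t) = e^(3t)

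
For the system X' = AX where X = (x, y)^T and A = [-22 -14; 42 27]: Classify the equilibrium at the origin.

A = [[-22,-14],[42,27]]; det(A-λI) = λ^2 - 5λ - 6.
λ = -1, 6: opposite signs.

saddle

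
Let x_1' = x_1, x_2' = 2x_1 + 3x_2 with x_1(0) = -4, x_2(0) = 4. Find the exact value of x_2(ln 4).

16

A = [[1,0],[2,3]]; eigenvalues λ = 1, 3.
Eigenvectors: (-1,1) for λ=1, (0,-1) for λ=3.
From the initial condition, c_1 = 4, c_2 = 0.
x_2(ln 4) = (4)(4^1)(1) + (0)(4^3)(-1) = 16.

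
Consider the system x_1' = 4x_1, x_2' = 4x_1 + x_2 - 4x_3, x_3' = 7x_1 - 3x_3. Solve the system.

x_1(t) = K_3e^(4t), x_2(t) = K_1e^(-3t) + K_2e^(t), x_3(t) = K_1e^(-3t) + K_3e^(4t)

Coefficient matrix A = [[4, 0, 0], [4, 1, -4], [7, 0, -3]].
det(A - λI) = 0 gives eigenvalues λ = -3, 1, 4.
For λ=-3: eigenvector (0,1,1).
For λ=1: eigenvector (0,1,0).
For λ=4: eigenvector (1,0,1).
General solution: K_1e^(-3t)(0,1,1) + K_2e^(t)(0,1,0) + K_3e^(4t)(1,0,1).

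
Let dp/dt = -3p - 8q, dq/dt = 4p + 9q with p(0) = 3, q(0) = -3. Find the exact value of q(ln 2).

A = [[-3,-8],[4,9]]; eigenvalues λ = 1, 5.
Eigenvectors: (-2,1) for λ=1, (-1,1) for λ=5.
From the initial condition, c_1 = 0, c_2 = -3.
q(ln 2) = (0)(2^1)(1) + (-3)(2^5)(1) = -96.

-96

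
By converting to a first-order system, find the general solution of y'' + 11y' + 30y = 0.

Let x_1 = y, x_2 = y'. Then x_1' = x_2 and x_2' = -30x_1 - 11x_2.
A = [[0,1],[-30,-11]]; det(A-λI) = λ^2 + 11λ + 30.
Eigenvalues λ = -6, -5 with eigenvectors (1,-6), (1,-5).

y(t) = c_1e^(-6t) + c_2e^(-5t)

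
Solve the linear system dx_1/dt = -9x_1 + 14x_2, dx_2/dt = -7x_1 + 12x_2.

x_1(t) = -K_1e^(5t) - 2K_2e^(-2t), x_2(t) = -K_1e^(5t) - K_2e^(-2t)

Coefficient matrix A = [[-9, 14], [-7, 12]].
Characteristic polynomial det(A - λI) = λ^2 - 3λ - 10 = 0.
Eigenvalues λ = 5, -2.
For λ=5: (A-λI) row 1 is [-14, 14], so an eigenvector is (-1, -1).
For λ=-2: (A-λI) row 1 is [-7, 14], so an eigenvector is (-2, -1).
General solution: K_1e^(5t)(-1,-1) + K_2e^(-2t)(-2,-1).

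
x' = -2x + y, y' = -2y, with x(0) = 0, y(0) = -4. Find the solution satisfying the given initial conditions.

x(t) = -4te^(-2t), y(t) = -4e^(-2t)

Coefficient matrix A = [[-2, 1], [0, -2]].
Characteristic polynomial det(A - λI) = λ^2 + 4λ + 4 = 0.
Single eigenvalue λ = -2 with algebraic multiplicity 2.
Eigenvector v = (1,0); generalized eigenvector w with (A-λI)w=v is (-3,1).
General solution: e^(-2t)[K_1·v + K_2·(t·v + w)].
Applying x(0)=0, y(0)=-4 gives K_1=-12, K_2=-4.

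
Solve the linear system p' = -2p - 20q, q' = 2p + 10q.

Coefficient matrix A = [[-2, -20], [2, 10]].
Characteristic polynomial det(A - λI) = λ^2 - 8λ + 20 = 0.
Eigenvalues λ = 4 ± 2i (complex conjugate pair).
For λ=4+2i: an eigenvector is (-1,0) - i(3,-1) = (-1 - 3i, 0 + i).
A real fundamental pair from Re and Im of e^((4+2i)t)v: X_1 = e^(4t)(cos(2t)·(-1,0) + sin(2t)·(3,-1)), X_2 = e^(4t)(sin(2t)·(-1,0) - cos(2t)·(3,-1)).
General solution: C_1X_1 + C_2X_2.

p(t) = 3C_1e^(4t)sin(2t) - C_1e^(4t)cos(2t) - C_2e^(4t)sin(2t) - 3C_2e^(4t)cos(2t), q(t) = -C_1e^(4t)sin(2t) + C_2e^(4t)cos(2t)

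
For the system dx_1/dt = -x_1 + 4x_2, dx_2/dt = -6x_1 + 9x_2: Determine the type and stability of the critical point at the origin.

unstable node

A = [[-1,4],[-6,9]]; det(A-λI) = λ^2 - 8λ + 15.
λ = 5, 3: both positive.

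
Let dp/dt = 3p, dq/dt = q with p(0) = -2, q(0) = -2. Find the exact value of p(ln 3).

-54

A = [[3,0],[0,1]]; eigenvalues λ = 1, 3.
Eigenvectors: (0,-1) for λ=1, (1,0) for λ=3.
From the initial condition, c_1 = 2, c_2 = -2.
p(ln 3) = (2)(3^1)(0) + (-2)(3^3)(1) = -54.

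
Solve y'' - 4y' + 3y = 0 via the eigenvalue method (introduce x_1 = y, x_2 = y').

y(t) = K_1e^(3t) + K_2e^(t)

Let x_1 = y, x_2 = y'. Then x_1' = x_2 and x_2' = -3x_1 + 4x_2.
A = [[0,1],[-3,4]]; det(A-λI) = λ^2 - 4λ + 3.
Eigenvalues λ = 3, 1 with eigenvectors (1,3), (1,1).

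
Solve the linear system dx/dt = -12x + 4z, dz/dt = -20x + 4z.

x(t) = -C_1e^(-4t)cos(4t) - C_2e^(-4t)sin(4t), z(t) = C_1e^(-4t)sin(4t) - 2C_1e^(-4t)cos(4t) - 2C_2e^(-4t)sin(4t) - C_2e^(-4t)cos(4t)

Coefficient matrix A = [[-12, 4], [-20, 4]].
Characteristic polynomial det(A - λI) = λ^2 + 8λ + 32 = 0.
Eigenvalues λ = -4 ± 4i (complex conjugate pair).
For λ=-4+4i: an eigenvector is (-1,-2) - i(0,1) = (-1, -2 - i).
A real fundamental pair from Re and Im of e^((-4+4i)t)v: X_1 = e^(-4t)(cos(4t)·(-1,-2) + sin(4t)·(0,1)), X_2 = e^(-4t)(sin(4t)·(-1,-2) - cos(4t)·(0,1)).
General solution: C_1X_1 + C_2X_2.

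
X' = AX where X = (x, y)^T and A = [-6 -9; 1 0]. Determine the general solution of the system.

Coefficient matrix A = [[-6, -9], [1, 0]].
Characteristic polynomial det(A - λI) = λ^2 + 6λ + 9 = 0.
Single eigenvalue λ = -3 with algebraic multiplicity 2.
Eigenvector v = (3,-1); generalized eigenvector w with (A-λI)w=v is (-1,0).
General solution: e^(-3t)[C_1·v + C_2·(t·v + w)].

x(t) = 3C_1e^(-3t) + 3C_2te^(-3t) - C_2e^(-3t), y(t) = -C_1e^(-3t) - C_2te^(-3t)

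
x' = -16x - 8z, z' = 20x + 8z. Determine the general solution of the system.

Coefficient matrix A = [[-16, -8], [20, 8]].
Characteristic polynomial det(A - λI) = λ^2 + 8λ + 32 = 0.
Eigenvalues λ = -4 ± 4i (complex conjugate pair).
For λ=-4+4i: an eigenvector is (1,-2) - i(1,-1) = (1 - i, -2 + i).
A real fundamental pair from Re and Im of e^((-4+4i)t)v: X_1 = e^(-4t)(cos(4t)·(1,-2) + sin(4t)·(1,-1)), X_2 = e^(-4t)(sin(4t)·(1,-2) - cos(4t)·(1,-1)).
General solution: C_1X_1 + C_2X_2.

x(t) = C_1e^(-4t)sin(4t) + C_1e^(-4t)cos(4t) + C_2e^(-4t)sin(4t) - C_2e^(-4t)cos(4t), z(t) = -C_1e^(-4t)sin(4t) - 2C_1e^(-4t)cos(4t) - 2C_2e^(-4t)sin(4t) + C_2e^(-4t)cos(4t)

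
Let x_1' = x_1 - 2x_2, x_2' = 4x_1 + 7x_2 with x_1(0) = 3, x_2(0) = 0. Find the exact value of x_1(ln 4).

-2688

A = [[1,-2],[4,7]]; eigenvalues λ = 3, 5.
Eigenvectors: (-1,1) for λ=3, (-1,2) for λ=5.
From the initial condition, c_1 = -6, c_2 = 3.
x_1(ln 4) = (-6)(4^3)(-1) + (3)(4^5)(-1) = -2688.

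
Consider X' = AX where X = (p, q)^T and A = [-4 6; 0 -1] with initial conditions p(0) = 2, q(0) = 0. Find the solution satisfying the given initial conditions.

Coefficient matrix A = [[-4, 6], [0, -1]].
Characteristic polynomial det(A - λI) = λ^2 + 5λ + 4 = 0.
Eigenvalues λ = -1, -4.
For λ=-1: (A-λI) row 1 is [-3, 6], so an eigenvector is (2, 1).
For λ=-4: (A-λI) row 1 is [0, 6], so an eigenvector is (-1, 0).
General solution: c_1e^(-t)(2,1) + c_2e^(-4t)(-1,0).
Applying p(0)=2, q(0)=0 gives c_1=0, c_2=-2.

p(t) = 2e^(-4t), q(t) = 0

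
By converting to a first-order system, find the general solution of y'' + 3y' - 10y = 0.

y(t) = c_1e^(-5t) + c_2e^(2t)

Let x_1 = y, x_2 = y'. Then x_1' = x_2 and x_2' = 10x_1 - 3x_2.
A = [[0,1],[10,-3]]; det(A-λI) = λ^2 + 3λ - 10.
Eigenvalues λ = -5, 2 with eigenvectors (1,-5), (1,2).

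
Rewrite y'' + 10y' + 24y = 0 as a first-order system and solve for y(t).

y(t) = K_1e^(-4t) + K_2e^(-6t)

Let x_1 = y, x_2 = y'. Then x_1' = x_2 and x_2' = -24x_1 - 10x_2.
A = [[0,1],[-24,-10]]; det(A-λI) = λ^2 + 10λ + 24.
Eigenvalues λ = -4, -6 with eigenvectors (1,-4), (1,-6).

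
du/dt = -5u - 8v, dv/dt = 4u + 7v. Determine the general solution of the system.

Coefficient matrix A = [[-5, -8], [4, 7]].
Characteristic polynomial det(A - λI) = λ^2 - 2λ - 3 = 0.
Eigenvalues λ = 3, -1.
For λ=3: (A-λI) row 1 is [-8, -8], so an eigenvector is (1, -1).
For λ=-1: (A-λI) row 1 is [-4, -8], so an eigenvector is (-2, 1).
General solution: K_1e^(3t)(1,-1) + K_2e^(-t)(-2,1).

u(t) = K_1e^(3t) - 2K_2e^(-t), v(t) = -K_1e^(3t) + K_2e^(-t)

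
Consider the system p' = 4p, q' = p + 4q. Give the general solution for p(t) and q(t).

p(t) = -K_2e^(4t), q(t) = -K_1e^(4t) - K_2te^(4t) + K_2e^(4t)

Coefficient matrix A = [[4, 0], [1, 4]].
Characteristic polynomial det(A - λI) = λ^2 - 8λ + 16 = 0.
Single eigenvalue λ = 4 with algebraic multiplicity 2.
Eigenvector v = (0,-1); generalized eigenvector w with (A-λI)w=v is (-1,1).
General solution: e^(4t)[K_1·v + K_2·(t·v + w)].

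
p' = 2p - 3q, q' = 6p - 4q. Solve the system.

p(t) = C_1e^(-t)sin(3t) - C_2e^(-t)cos(3t), q(t) = C_1e^(-t)sin(3t) - C_1e^(-t)cos(3t) - C_2e^(-t)sin(3t) - C_2e^(-t)cos(3t)

Coefficient matrix A = [[2, -3], [6, -4]].
Characteristic polynomial det(A - λI) = λ^2 + 2λ + 10 = 0.
Eigenvalues λ = -1 ± 3i (complex conjugate pair).
For λ=-1+3i: an eigenvector is (0,-1) - i(1,1) = (0 - i, -1 - i).
A real fundamental pair from Re and Im of e^((-1+3i)t)v: X_1 = e^(-t)(cos(3t)·(0,-1) + sin(3t)·(1,1)), X_2 = e^(-t)(sin(3t)·(0,-1) - cos(3t)·(1,1)).
General solution: C_1X_1 + C_2X_2.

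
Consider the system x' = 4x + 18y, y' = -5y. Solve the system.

Coefficient matrix A = [[4, 18], [0, -5]].
Characteristic polynomial det(A - λI) = λ^2 + λ - 20 = 0.
Eigenvalues λ = 4, -5.
For λ=4: (A-λI) row 1 is [0, 18], so an eigenvector is (-1, 0).
For λ=-5: (A-λI) row 1 is [9, 18], so an eigenvector is (2, -1).
General solution: C_1e^(4t)(-1,0) + C_2e^(-5t)(2,-1).

x(t) = -C_1e^(4t) + 2C_2e^(-5t), y(t) = -C_2e^(-5t)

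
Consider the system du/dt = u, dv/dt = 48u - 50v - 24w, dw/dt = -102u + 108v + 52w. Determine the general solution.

Coefficient matrix A = [[1, 0, 0], [48, -50, -24], [-102, 108, 52]].
det(A - λI) = 0 gives eigenvalues λ = 1, -2, 4.
For λ=1: eigenvector (1,0,2).
For λ=-2: eigenvector (0,1,-2).
For λ=4: eigenvector (0,-4,9).
General solution: c_1e^(t)(1,0,2) + c_2e^(-2t)(0,1,-2) + c_3e^(4t)(0,-4,9).

u(t) = c_1e^(t), v(t) = c_2e^(-2t) - 4c_3e^(4t), w(t) = 2c_1e^(t) - 2c_2e^(-2t) + 9c_3e^(4t)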